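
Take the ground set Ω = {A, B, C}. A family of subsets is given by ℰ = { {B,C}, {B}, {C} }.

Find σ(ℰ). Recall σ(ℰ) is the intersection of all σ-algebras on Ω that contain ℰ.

σ(ℰ) (8 sets): { ∅, {A}, {B}, {C}, {A,B}, {A,C}, {B,C}, Ω }

Derivation:
Begin from { ∅, {B}, {C}, {B,C}, Ω } (that is, ℰ plus ∅ and Ω).
Round 1 (3 new):
  {A}  = {B,C}ᶜ
  {A,B}  = {C}ᶜ
  {A,C}  = {B}ᶜ
  |family| = 8
After Round 2 the family is unchanged; done.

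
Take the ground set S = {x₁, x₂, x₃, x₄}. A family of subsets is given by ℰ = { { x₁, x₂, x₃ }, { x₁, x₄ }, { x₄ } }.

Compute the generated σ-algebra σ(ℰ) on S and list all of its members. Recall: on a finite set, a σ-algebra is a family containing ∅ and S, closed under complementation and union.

Begin from { {}, { x₄ }, { x₁, x₄ }, { x₁, x₂, x₃ }, S } (that is, ℰ plus ∅ and S).
Round 1. New:
  { x₂, x₃ }  = S∖{ x₁, x₄ }
  |family| = 6
Round 2: 1 new —
  { x₂, x₃, x₄ }  = { x₄ } ∪ { x₂, x₃ }
  |family| = 7
Round 3: 1 new —
  { x₁ }  = S∖{ x₂, x₃, x₄ }
  |family| = 8
Round 4: stable.

Hence σ(ℰ) has 8 members: { {}, { x₁ }, { x₄ }, { x₁, x₄ }, { x₂, x₃ }, { x₁, x₂, x₃ }, { x₂, x₃, x₄ }, S }.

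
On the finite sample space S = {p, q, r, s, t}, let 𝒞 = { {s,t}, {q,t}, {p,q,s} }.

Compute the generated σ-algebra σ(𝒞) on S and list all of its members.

Start: 𝒞 ∪ {∅, S} = { ∅, {q,t}, {s,t}, {p,q,s}, S }.
Iteration 1: 5 new —
  {r,t}  = {p,q,s}ᶜ
  {p,q,r}  = {s,t}ᶜ
  {p,r,s}  = {q,t}ᶜ
  {q,s,t}  = {s,t} ∪ {q,t}
  {p,q,s,t}  = {s,t} ∪ {p,q,s}
  (now 10)
Iteration 2: +8 →
  {r}  = {p,q,s,t}ᶜ
  {p,r}  = {q,s,t}ᶜ
  {q,r,t}  = {q,t} ∪ {r,t}
  {r,s,t}  = {s,t} ∪ {r,t}
  {p,q,r,s}  = {p,q,r} ∪ {p,q,s}
  {p,q,r,t}  = {q,t} ∪ {p,q,r}
  {p,r,s,t}  = {s,t} ∪ {p,r,s}
  {q,r,s,t}  = {r,t} ∪ {q,s,t}
  (now 18)
Iteration 3 adds 7:
  {p}  = {q,r,s,t}ᶜ
  {q}  = {p,r,s,t}ᶜ
  {s}  = {p,q,r,t}ᶜ
  {t}  = {p,q,r,s}ᶜ
  {p,q}  = {r,s,t}ᶜ
  {p,s}  = {q,r,t}ᶜ
  {p,r,t}  = {p,r} ∪ {r,t}
  (now 25)
Iteration 4: +6 →
  {p,t}  = {t} ∪ {p}
  {q,r}  = {q} ∪ {r}
  {q,s}  = {p,r,t}ᶜ
  {r,s}  = {r} ∪ {s}
  {p,q,t}  = {q,t} ∪ {p,q}
  {p,s,t}  = {t} ∪ {p,s}
  (now 31)
Iteration 5 adds 1:
  {q,r,s}  = {p,t}ᶜ
  (now 32)
Iteration 6: no new sets; the family is a σ-algebra.

Therefore σ(𝒞) = { ∅, {p}, {q}, {r}, {s}, {t}, {p,q}, {p,r}, {p,s}, {p,t}, {q,r}, {q,s}, {q,t}, {r,s}, {r,t}, {s,t}, {p,q,r}, {p,q,s}, {p,q,t}, {p,r,s}, {p,r,t}, {p,s,t}, {q,r,s}, {q,r,t}, {q,s,t}, {r,s,t}, {p,q,r,s}, {p,q,r,t}, {p,q,s,t}, {p,r,s,t}, {q,r,s,t}, S } (|σ(𝒞)| = 32).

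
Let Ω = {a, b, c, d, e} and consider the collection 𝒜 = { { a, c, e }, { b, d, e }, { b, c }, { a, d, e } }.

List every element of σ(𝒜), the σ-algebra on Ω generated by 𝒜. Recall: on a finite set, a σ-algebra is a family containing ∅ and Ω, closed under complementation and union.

|σ(𝒜)| = 32.  σ(𝒜) = { ∅, { a }, { b }, { c }, { d }, { e }, { a, b }, { a, c }, { a, d }, { a, e }, { b, c }, { b, d }, { b, e }, { c, d }, { c, e }, { d, e }, { a, b, c }, { a, b, d }, { a, b, e }, { a, c, d }, { a, c, e }, { a, d, e }, { b, c, d }, { b, c, e }, { b, d, e }, { c, d, e }, { a, b, c, d }, { a, b, c, e }, { a, b, d, e }, { a, c, d, e }, { b, c, d, e }, Ω }

Trace:
Begin from { ∅, { b, c }, { a, c, e }, { a, d, e }, { b, d, e }, Ω } (that is, 𝒜 plus ∅ and Ω).
Round 1. New:
  { a, c }  = Ω∖{ b, d, e }
  { b, d }  = Ω∖{ a, c, e }
  { a, b, c, e }  = { b, c } ∪ { a, c, e }
  { a, b, d, e }  = { a, d, e } ∪ { b, d, e }
  { a, c, d, e }  = { a, d, e } ∪ { a, c, e }
  { b, c, d, e }  = { b, c } ∪ { b, d, e }
  (now 12)
Round 2 (7 new):
  { a }  = Ω∖{ b, c, d, e }
  { b }  = Ω∖{ a, c, d, e }
  { c }  = Ω∖{ a, b, d, e }
  { d }  = Ω∖{ a, b, c, e }
  { a, b, c }  = { b, c } ∪ { a, c }
  { b, c, d }  = { b, c } ∪ { b, d }
  { a, b, c, d }  = { a, c } ∪ { b, d }
  (now 19)
Round 3 adds 8:
  { e }  = Ω∖{ a, b, c, d }
  { a, b }  = { b } ∪ { a }
  { a, d }  = { d } ∪ { a }
  { a, e }  = Ω∖{ b, c, d }
  { c, d }  = { c } ∪ { d }
  { d, e }  = Ω∖{ a, b, c }
  { a, b, d }  = { b, d } ∪ { a }
  { a, c, d }  = { a, c } ∪ { d }
  (now 27)
Round 4: +5 →
  { b, e }  = Ω∖{ a, c, d }
  { c, e }  = Ω∖{ a, b, d }
  { a, b, e }  = Ω∖{ c, d }
  { b, c, e }  = Ω∖{ a, d }
  { c, d, e }  = Ω∖{ a, b }
  (now 32)
Round 5 adds nothing — fixpoint reached.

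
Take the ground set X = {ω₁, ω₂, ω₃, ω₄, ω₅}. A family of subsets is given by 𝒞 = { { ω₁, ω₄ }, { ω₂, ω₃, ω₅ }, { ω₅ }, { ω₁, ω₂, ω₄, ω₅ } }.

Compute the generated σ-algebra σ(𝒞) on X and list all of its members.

Start: 𝒞 ∪ {∅, X} = { {}, { ω₅ }, { ω₁, ω₄ }, { ω₂, ω₃, ω₅ }, { ω₁, ω₂, ω₄, ω₅ }, X }.
Step 1 adds 3:
  { ω₃ }  = { ω₁, ω₂, ω₄, ω₅ }ᶜ
  { ω₁, ω₄, ω₅ }  = { ω₁, ω₄ } ∪ { ω₅ }
  { ω₁, ω₂, ω₃, ω₄ }  = { ω₅ }ᶜ
  — 9 sets.
Step 2 (4 new):
  { ω₂, ω₃ }  = { ω₁, ω₄, ω₅ }ᶜ
  { ω₃, ω₅ }  = { ω₅ } ∪ { ω₃ }
  { ω₁, ω₃, ω₄ }  = { ω₃ } ∪ { ω₁, ω₄ }
  { ω₁, ω₃, ω₄, ω₅ }  = { ω₁, ω₄, ω₅ } ∪ { ω₃ }
  — 13 sets.
Step 3 adds 3:
  { ω₂ }  = { ω₁, ω₃, ω₄, ω₅ }ᶜ
  { ω₂, ω₅ }  = { ω₁, ω₃, ω₄ }ᶜ
  { ω₁, ω₂, ω₄ }  = { ω₃, ω₅ }ᶜ
  — 16 sets.
After Step 4 the family is unchanged; done.

Hence σ(𝒞) has 16 members: { {}, { ω₂ }, { ω₃ }, { ω₅ }, { ω₁, ω₄ }, { ω₂, ω₃ }, { ω₂, ω₅ }, { ω₃, ω₅ }, { ω₁, ω₂, ω₄ }, { ω₁, ω₃, ω₄ }, { ω₁, ω₄, ω₅ }, { ω₂, ω₃, ω₅ }, { ω₁, ω₂, ω₃, ω₄ }, { ω₁, ω₂, ω₄, ω₅ }, { ω₁, ω₃, ω₄, ω₅ }, X }.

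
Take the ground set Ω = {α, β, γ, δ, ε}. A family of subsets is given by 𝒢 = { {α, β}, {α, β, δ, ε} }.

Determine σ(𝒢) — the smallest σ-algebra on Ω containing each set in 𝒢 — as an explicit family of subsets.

Take S₀ = 𝒢 ∪ {∅, Ω} = { {}, {α, β}, {α, β, δ, ε}, Ω }.
Pass 1: +2 →
  {γ}  = Ω∖{α, β, δ, ε}
  {γ, δ, ε}  = Ω∖{α, β}
  (now 6)
Pass 2: +1 →
  {α, β, γ}  = {γ} ∪ {α, β}
  (now 7)
Pass 3 adds 1:
  {δ, ε}  = Ω∖{α, β, γ}
  (now 8)
Pass 4: already closed under ᶜ and ∪.

Hence σ(𝒢) has 8 members: { {}, {γ}, {α, β}, {δ, ε}, {α, β, γ}, {γ, δ, ε}, {α, β, δ, ε}, Ω }.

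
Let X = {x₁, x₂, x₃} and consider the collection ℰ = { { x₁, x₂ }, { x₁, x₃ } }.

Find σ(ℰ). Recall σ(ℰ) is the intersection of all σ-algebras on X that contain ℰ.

Initial family (4 sets): { ∅, { x₁, x₂ }, { x₁, x₃ }, X }.
Iteration 1: +2 →
  { x₂ }  = X∖{ x₁, x₃ }
  { x₃ }  = X∖{ x₁, x₂ }
  — 6 sets.
Iteration 2: +1 →
  { x₂, x₃ }  = { x₃ } ∪ { x₂ }
  — 7 sets.
Iteration 3: +1 →
  { x₁ }  = X∖{ x₂, x₃ }
  — 8 sets.
Iteration 4: closed — nothing new.

|σ(ℰ)| = 8.  σ(ℰ) = { ∅, { x₁ }, { x₂ }, { x₃ }, { x₁, x₂ }, { x₁, x₃ }, { x₂, x₃ }, X }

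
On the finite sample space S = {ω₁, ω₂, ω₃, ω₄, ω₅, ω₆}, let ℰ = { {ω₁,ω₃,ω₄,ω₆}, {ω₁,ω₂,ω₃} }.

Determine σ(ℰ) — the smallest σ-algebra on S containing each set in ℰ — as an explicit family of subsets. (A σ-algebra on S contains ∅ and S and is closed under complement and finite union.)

Seed the family with ℰ together with ∅ and S: { {}, {ω₁,ω₂,ω₃}, {ω₁,ω₃,ω₄,ω₆}, S }.
Step 1. New:
  {ω₂,ω₅}  = S∖{ω₁,ω₃,ω₄,ω₆}
  {ω₄,ω₅,ω₆}  = S∖{ω₁,ω₂,ω₃}
  {ω₁,ω₂,ω₃,ω₄,ω₆}  = {ω₁,ω₃,ω₄,ω₆} ∪ {ω₁,ω₂,ω₃}
  [7 total]
Step 2 adds 4:
  {ω₅}  = S∖{ω₁,ω₂,ω₃,ω₄,ω₆}
  {ω₁,ω₂,ω₃,ω₅}  = {ω₂,ω₅} ∪ {ω₁,ω₂,ω₃}
  {ω₂,ω₄,ω₅,ω₆}  = {ω₂,ω₅} ∪ {ω₄,ω₅,ω₆}
  {ω₁,ω₃,ω₄,ω₅,ω₆}  = {ω₁,ω₃,ω₄,ω₆} ∪ {ω₄,ω₅,ω₆}
  [11 total]
Step 3 (3 new):
  {ω₂}  = S∖{ω₁,ω₃,ω₄,ω₅,ω₆}
  {ω₁,ω₃}  = S∖{ω₂,ω₄,ω₅,ω₆}
  {ω₄,ω₆}  = S∖{ω₁,ω₂,ω₃,ω₅}
  [14 total]
Step 4 adds 2:
  {ω₁,ω₃,ω₅}  = {ω₁,ω₃} ∪ {ω₅}
  {ω₂,ω₄,ω₆}  = {ω₂} ∪ {ω₄,ω₆}
  [16 total]
After Step 5 the family is unchanged; done.

Hence σ(ℰ) has 16 members: { {}, {ω₂}, {ω₅}, {ω₁,ω₃}, {ω₂,ω₅}, {ω₄,ω₆}, {ω₁,ω₂,ω₃}, {ω₁,ω₃,ω₅}, {ω₂,ω₄,ω₆}, {ω₄,ω₅,ω₆}, {ω₁,ω₂,ω₃,ω₅}, {ω₁,ω₃,ω₄,ω₆}, {ω₂,ω₄,ω₅,ω₆}, {ω₁,ω₂,ω₃,ω₄,ω₆}, {ω₁,ω₃,ω₄,ω₅,ω₆}, S }.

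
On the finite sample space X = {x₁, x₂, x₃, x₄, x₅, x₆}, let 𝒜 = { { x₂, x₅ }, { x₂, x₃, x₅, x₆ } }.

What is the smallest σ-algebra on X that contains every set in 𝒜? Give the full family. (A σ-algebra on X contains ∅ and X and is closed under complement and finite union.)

|σ(𝒜)| = 8.  σ(𝒜) = { {  }, { x₁, x₄ }, { x₂, x₅ }, { x₃, x₆ }, { x₁, x₂, x₄, x₅ }, { x₁, x₃, x₄, x₆ }, { x₂, x₃, x₅, x₆ }, X }

Check:
Take S₀ = 𝒜 ∪ {∅, X} = { {  }, { x₂, x₅ }, { x₂, x₃, x₅, x₆ }, X }.
Round 1: 2 new —
  { x₁, x₄ }  = complement { x₂, x₃, x₅, x₆ }
  { x₁, x₃, x₄, x₆ }  = complement { x₂, x₅ }
  (now 6)
Round 2: 1 new —
  { x₁, x₂, x₄, x₅ }  = { x₂, x₅ } ∪ { x₁, x₄ }
  (now 7)
Round 3 adds 1:
  { x₃, x₆ }  = complement { x₁, x₂, x₄, x₅ }
  (now 8)
Round 4 adds nothing — fixpoint reached.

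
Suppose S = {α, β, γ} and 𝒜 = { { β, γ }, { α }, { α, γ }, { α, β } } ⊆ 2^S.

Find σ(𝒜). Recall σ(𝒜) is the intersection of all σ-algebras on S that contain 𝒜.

|σ(𝒜)| = 8.  σ(𝒜) = { {}, { α }, { β }, { γ }, { α, β }, { α, γ }, { β, γ }, S }

Trace:
Take S₀ = 𝒜 ∪ {∅, S} = { {}, { α }, { α, β }, { α, γ }, { β, γ }, S }.
Iteration 1: 2 new —
  { β }  = complement { α, γ }
  { γ }  = complement { α, β }
  (now 8)
Iteration 2: stable.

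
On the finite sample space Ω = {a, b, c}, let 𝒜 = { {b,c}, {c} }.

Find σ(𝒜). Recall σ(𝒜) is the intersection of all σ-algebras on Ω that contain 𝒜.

σ(𝒜) = { {}, {a}, {b}, {c}, {a,b}, {a,c}, {b,c}, Ω }

Derivation:
Take S₀ = 𝒜 ∪ {∅, Ω} = { {}, {c}, {b,c}, Ω }.
Round 1: 2 new —
  {a}  = complement {b,c}
  {a,b}  = complement {c}
  (now 6)
Round 2: 1 new —
  {a,c}  = {c} ∪ {a}
  (now 7)
Round 3. New:
  {b}  = complement {a,c}
  (now 8)
Round 4: already closed under ᶜ and ∪.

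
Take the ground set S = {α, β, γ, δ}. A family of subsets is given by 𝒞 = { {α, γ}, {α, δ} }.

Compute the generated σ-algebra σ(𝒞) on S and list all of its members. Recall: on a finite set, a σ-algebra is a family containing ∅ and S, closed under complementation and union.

Seed the family with 𝒞 together with ∅ and S: { {}, {α, γ}, {α, δ}, S }.
Iteration 1: +3 →
  {β, γ}  = complement {α, δ}
  {β, δ}  = complement {α, γ}
  {α, γ, δ}  = {α, γ} ∪ {α, δ}
  — 7 sets.
Iteration 2: +4 →
  {β}  = complement {α, γ, δ}
  {α, β, γ}  = {β, γ} ∪ {α, γ}
  {α, β, δ}  = {α, δ} ∪ {β, δ}
  {β, γ, δ}  = {β, γ} ∪ {β, δ}
  — 11 sets.
Iteration 3 adds 3:
  {α}  = complement {β, γ, δ}
  {γ}  = complement {α, β, δ}
  {δ}  = complement {α, β, γ}
  — 14 sets.
Iteration 4: +2 →
  {α, β}  = {β} ∪ {α}
  {γ, δ}  = {γ} ∪ {δ}
  — 16 sets.
Iteration 5: already closed under ᶜ and ∪.

σ(𝒞) = { {}, {α}, {β}, {γ}, {δ}, {α, β}, {α, γ}, {α, δ}, {β, γ}, {β, δ}, {γ, δ}, {α, β, γ}, {α, β, δ}, {α, γ, δ}, {β, γ, δ}, S }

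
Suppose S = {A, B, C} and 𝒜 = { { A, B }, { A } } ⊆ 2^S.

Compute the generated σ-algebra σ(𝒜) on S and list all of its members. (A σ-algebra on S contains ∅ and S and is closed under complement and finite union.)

Start: 𝒜 ∪ {∅, S} = { {  }, { A }, { A, B }, S }.
Step 1 (2 new):
  { C }  = { A, B }ᶜ
  { B, C }  = { A }ᶜ
  (now 6)
Step 2: 1 new —
  { A, C }  = { C } ∪ { A }
  (now 7)
Step 3 adds 1:
  { B }  = { A, C }ᶜ
  (now 8)
Step 4: stable.

|σ(𝒜)| = 8.  σ(𝒜) = { {  }, { A }, { B }, { C }, { A, B }, { A, C }, { B, C }, S }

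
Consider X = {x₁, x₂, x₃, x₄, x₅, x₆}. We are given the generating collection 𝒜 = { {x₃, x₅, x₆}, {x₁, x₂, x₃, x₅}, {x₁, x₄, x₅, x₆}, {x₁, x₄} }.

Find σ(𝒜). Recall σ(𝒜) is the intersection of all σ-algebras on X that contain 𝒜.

Take S₀ = 𝒜 ∪ {∅, X} = { {}, {x₁, x₄}, {x₃, x₅, x₆}, {x₁, x₂, x₃, x₅}, {x₁, x₄, x₅, x₆}, X }.
Pass 1 adds 7:
  {x₂, x₃}  = ᶜ of {x₁, x₄, x₅, x₆}
  {x₄, x₆}  = ᶜ of {x₁, x₂, x₃, x₅}
  {x₁, x₂, x₄}  = ᶜ of {x₃, x₅, x₆}
  {x₂, x₃, x₅, x₆}  = ᶜ of {x₁, x₄}
  {x₁, x₂, x₃, x₄, x₅}  = {x₁, x₄} ∪ {x₁, x₂, x₃, x₅}
  {x₁, x₂, x₃, x₅, x₆}  = {x₃, x₅, x₆} ∪ {x₁, x₂, x₃, x₅}
  {x₁, x₃, x₄, x₅, x₆}  = {x₁, x₄} ∪ {x₃, x₅, x₆}
  [13 total]
Pass 2 (10 new):
  {x₂}  = ᶜ of {x₁, x₃, x₄, x₅, x₆}
  {x₄}  = ᶜ of {x₁, x₂, x₃, x₅, x₆}
  {x₆}  = ᶜ of {x₁, x₂, x₃, x₄, x₅}
  {x₁, x₄, x₆}  = {x₁, x₄} ∪ {x₄, x₆}
  {x₁, x₂, x₃, x₄}  = {x₁, x₂, x₄} ∪ {x₂, x₃}
  {x₁, x₂, x₄, x₆}  = {x₁, x₂, x₄} ∪ {x₄, x₆}
  {x₂, x₃, x₄, x₆}  = {x₂, x₃} ∪ {x₄, x₆}
  {x₃, x₄, x₅, x₆}  = {x₃, x₅, x₆} ∪ {x₄, x₆}
  {x₁, x₂, x₄, x₅, x₆}  = {x₁, x₄, x₅, x₆} ∪ {x₁, x₂, x₄}
  {x₂, x₃, x₄, x₅, x₆}  = {x₄, x₆} ∪ {x₂, x₃, x₅, x₆}
  [23 total]
Pass 3: 13 new —
  {x₁}  = ᶜ of {x₂, x₃, x₄, x₅, x₆}
  {x₃}  = ᶜ of {x₁, x₂, x₄, x₅, x₆}
  {x₁, x₂}  = ᶜ of {x₃, x₄, x₅, x₆}
  {x₁, x₅}  = ᶜ of {x₂, x₃, x₄, x₆}
  {x₂, x₄}  = {x₂} ∪ {x₄}
  {x₂, x₆}  = {x₂} ∪ {x₆}
  {x₃, x₅}  = ᶜ of {x₁, x₂, x₄, x₆}
  {x₅, x₆}  = ᶜ of {x₁, x₂, x₃, x₄}
  {x₂, x₃, x₄}  = {x₂, x₃} ∪ {x₄}
  {x₂, x₃, x₅}  = ᶜ of {x₁, x₄, x₆}
  {x₂, x₃, x₆}  = {x₆} ∪ {x₂, x₃}
  {x₂, x₄, x₆}  = {x₂} ∪ {x₄, x₆}
  {x₁, x₂, x₃, x₄, x₆}  = {x₁, x₄, x₆} ∪ {x₂, x₃}
  [36 total]
Pass 4: +24 →
  {x₅}  = ᶜ of {x₁, x₂, x₃, x₄, x₆}
  {x₁, x₃}  = {x₁} ∪ {x₃}
  {x₁, x₆}  = {x₁} ∪ {x₆}
  {x₃, x₄}  = {x₃} ∪ {x₄}
  {x₃, x₆}  = {x₆} ∪ {x₃}
  {x₁, x₂, x₃}  = {x₁, x₂} ∪ {x₃}
  {x₁, x₂, x₅}  = {x₁, x₂} ∪ {x₁, x₅}
  {x₁, x₂, x₆}  = {x₁, x₂} ∪ {x₂, x₆}
  {x₁, x₃, x₄}  = {x₃} ∪ {x₁, x₄}
  {x₁, x₃, x₅}  = ᶜ of {x₂, x₄, x₆}
  {x₁, x₄, x₅}  = ᶜ of {x₂, x₃, x₆}
  {x₁, x₅, x₆}  = ᶜ of {x₂, x₃, x₄}
  {x₂, x₅, x₆}  = {x₅, x₆} ∪ {x₂}
  {x₃, x₄, x₅}  = {x₄} ∪ {x₃, x₅}
  {x₃, x₄, x₆}  = {x₃} ∪ {x₄, x₆}
  {x₄, x₅, x₆}  = {x₅, x₆} ∪ {x₄}
  {x₁, x₂, x₃, x₆}  = {x₁, x₂} ∪ {x₂, x₃, x₆}
  {x₁, x₂, x₄, x₅}  = {x₁, x₂, x₄} ∪ {x₁, x₅}
  {x₁, x₂, x₅, x₆}  = {x₅, x₆} ∪ {x₁, x₂}
  {x₁, x₃, x₄, x₅}  = ᶜ of {x₂, x₆}
  {x₁, x₃, x₄, x₆}  = {x₁, x₄, x₆} ∪ {x₃}
  {x₁, x₃, x₅, x₆}  = ᶜ of {x₂, x₄}
  {x₂, x₃, x₄, x₅}  = {x₂, x₃, x₄} ∪ {x₂, x₃, x₅}
  {x₂, x₄, x₅, x₆}  = {x₂, x₄, x₆} ∪ {x₅, x₆}
  [60 total]
Pass 5: +4 →
  {x₂, x₅}  = ᶜ of {x₁, x₃, x₄, x₆}
  {x₄, x₅}  = ᶜ of {x₁, x₂, x₃, x₆}
  {x₁, x₃, x₆}  = {x₁, x₆} ∪ {x₁, x₃}
  {x₂, x₄, x₅}  = {x₂, x₄} ∪ {x₅}
  [64 total]
Pass 6: already closed under ᶜ and ∪.

σ(𝒜) = { {}, {x₁}, {x₂}, {x₃}, {x₄}, {x₅}, {x₆}, {x₁, x₂}, {x₁, x₃}, {x₁, x₄}, {x₁, x₅}, {x₁, x₆}, {x₂, x₃}, {x₂, x₄}, {x₂, x₅}, {x₂, x₆}, {x₃, x₄}, {x₃, x₅}, {x₃, x₆}, {x₄, x₅}, {x₄, x₆}, {x₅, x₆}, {x₁, x₂, x₃}, {x₁, x₂, x₄}, {x₁, x₂, x₅}, {x₁, x₂, x₆}, {x₁, x₃, x₄}, {x₁, x₃, x₅}, {x₁, x₃, x₆}, {x₁, x₄, x₅}, {x₁, x₄, x₆}, {x₁, x₅, x₆}, {x₂, x₃, x₄}, {x₂, x₃, x₅}, {x₂, x₃, x₆}, {x₂, x₄, x₅}, {x₂, x₄, x₆}, {x₂, x₅, x₆}, {x₃, x₄, x₅}, {x₃, x₄, x₆}, {x₃, x₅, x₆}, {x₄, x₅, x₆}, {x₁, x₂, x₃, x₄}, {x₁, x₂, x₃, x₅}, {x₁, x₂, x₃, x₆}, {x₁, x₂, x₄, x₅}, {x₁, x₂, x₄, x₆}, {x₁, x₂, x₅, x₆}, {x₁, x₃, x₄, x₅}, {x₁, x₃, x₄, x₆}, {x₁, x₃, x₅, x₆}, {x₁, x₄, x₅, x₆}, {x₂, x₃, x₄, x₅}, {x₂, x₃, x₄, x₆}, {x₂, x₃, x₅, x₆}, {x₂, x₄, x₅, x₆}, {x₃, x₄, x₅, x₆}, {x₁, x₂, x₃, x₄, x₅}, {x₁, x₂, x₃, x₄, x₆}, {x₁, x₂, x₃, x₅, x₆}, {x₁, x₂, x₄, x₅, x₆}, {x₁, x₃, x₄, x₅, x₆}, {x₂, x₃, x₄, x₅, x₆}, X }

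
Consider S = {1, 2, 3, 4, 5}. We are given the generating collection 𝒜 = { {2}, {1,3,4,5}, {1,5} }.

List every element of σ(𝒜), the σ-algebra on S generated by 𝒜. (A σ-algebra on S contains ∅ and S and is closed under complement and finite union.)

σ(𝒜) (8 sets): { {}, {2}, {1,5}, {3,4}, {1,2,5}, {2,3,4}, {1,3,4,5}, S }

Derivation:
Begin from { {}, {2}, {1,5}, {1,3,4,5}, S } (that is, 𝒜 plus ∅ and S).
Pass 1: +2 →
  {1,2,5}  = {1,5} ∪ {2}
  {2,3,4}  = ᶜ of {1,5}
  |family| = 7
Pass 2 adds 1:
  {3,4}  = ᶜ of {1,2,5}
  |family| = 8
Pass 3 adds nothing — fixpoint reached.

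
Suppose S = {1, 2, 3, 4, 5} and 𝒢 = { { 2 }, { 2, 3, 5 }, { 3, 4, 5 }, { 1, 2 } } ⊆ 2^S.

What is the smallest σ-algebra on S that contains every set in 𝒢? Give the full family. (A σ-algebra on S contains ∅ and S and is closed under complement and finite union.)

Start: 𝒢 ∪ {∅, S} = { {}, { 2 }, { 1, 2 }, { 2, 3, 5 }, { 3, 4, 5 }, S }.
Iteration 1: 4 new —
  { 1, 4 }  = { 2, 3, 5 }ᶜ
  { 1, 2, 3, 5 }  = { 2, 3, 5 } ∪ { 1, 2 }
  { 1, 3, 4, 5 }  = { 2 }ᶜ
  { 2, 3, 4, 5 }  = { 3, 4, 5 } ∪ { 2, 3, 5 }
  (now 10)
Iteration 2: +3 →
  { 1 }  = { 2, 3, 4, 5 }ᶜ
  { 4 }  = { 1, 2, 3, 5 }ᶜ
  { 1, 2, 4 }  = { 1, 2 } ∪ { 1, 4 }
  (now 13)
Iteration 3 (2 new):
  { 2, 4 }  = { 4 } ∪ { 2 }
  { 3, 5 }  = { 1, 2, 4 }ᶜ
  (now 15)
Iteration 4. New:
  { 1, 3, 5 }  = { 2, 4 }ᶜ
  (now 16)
Iteration 5: already closed under ᶜ and ∪.

Therefore σ(𝒢) = { {}, { 1 }, { 2 }, { 4 }, { 1, 2 }, { 1, 4 }, { 2, 4 }, { 3, 5 }, { 1, 2, 4 }, { 1, 3, 5 }, { 2, 3, 5 }, { 3, 4, 5 }, { 1, 2, 3, 5 }, { 1, 3, 4, 5 }, { 2, 3, 4, 5 }, S } (|σ(𝒢)| = 16).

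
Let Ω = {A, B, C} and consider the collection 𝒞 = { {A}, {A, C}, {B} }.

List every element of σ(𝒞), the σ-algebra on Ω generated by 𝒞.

|σ(𝒞)| = 8.  σ(𝒞) = { ∅, {A}, {B}, {C}, {A, B}, {A, C}, {B, C}, Ω }

Derivation:
Initial family (5 sets): { ∅, {A}, {B}, {A, C}, Ω }.
Round 1: 2 new —
  {A, B}  = {B} ∪ {A}
  {B, C}  = {A}ᶜ
  |family| = 7
Round 2 adds 1:
  {C}  = {A, B}ᶜ
  |family| = 8
After Round 3 the family is unchanged; done.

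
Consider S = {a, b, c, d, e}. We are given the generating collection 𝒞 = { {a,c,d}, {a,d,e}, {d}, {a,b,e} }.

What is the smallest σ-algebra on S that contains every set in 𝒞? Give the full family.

Begin from { {}, {d}, {a,b,e}, {a,c,d}, {a,d,e}, S } (that is, 𝒞 plus ∅ and S).
Round 1 (6 new):
  {b,c}  = ᶜ of {a,d,e}
  {b,e}  = ᶜ of {a,c,d}
  {c,d}  = ᶜ of {a,b,e}
  {a,b,c,e}  = ᶜ of {d}
  {a,b,d,e}  = {a,d,e} ∪ {a,b,e}
  {a,c,d,e}  = {a,d,e} ∪ {a,c,d}
  — 12 sets.
Round 2: 7 new —
  {b}  = ᶜ of {a,c,d,e}
  {c}  = ᶜ of {a,b,d,e}
  {b,c,d}  = {c,d} ∪ {b,c}
  {b,c,e}  = {b,e} ∪ {b,c}
  {b,d,e}  = {b,e} ∪ {d}
  {a,b,c,d}  = {a,c,d} ∪ {b,c}
  {b,c,d,e}  = {b,e} ∪ {c,d}
  — 19 sets.
Round 3 adds 6:
  {a}  = ᶜ of {b,c,d,e}
  {e}  = ᶜ of {a,b,c,d}
  {a,c}  = ᶜ of {b,d,e}
  {a,d}  = ᶜ of {b,c,e}
  {a,e}  = ᶜ of {b,c,d}
  {b,d}  = {b} ∪ {d}
  — 25 sets.
Round 4 adds 7:
  {a,b}  = {b} ∪ {a}
  {c,e}  = {e} ∪ {c}
  {d,e}  = {e} ∪ {d}
  {a,b,c}  = {b} ∪ {a,c}
  {a,b,d}  = {b} ∪ {a,d}
  {a,c,e}  = ᶜ of {b,d}
  {c,d,e}  = {c,d} ∪ {e}
  — 32 sets.
Round 5: no new sets; the family is a σ-algebra.

σ(𝒞) = { {}, {a}, {b}, {c}, {d}, {e}, {a,b}, {a,c}, {a,d}, {a,e}, {b,c}, {b,d}, {b,e}, {c,d}, {c,e}, {d,e}, {a,b,c}, {a,b,d}, {a,b,e}, {a,c,d}, {a,c,e}, {a,d,e}, {b,c,d}, {b,c,e}, {b,d,e}, {c,d,e}, {a,b,c,d}, {a,b,c,e}, {a,b,d,e}, {a,c,d,e}, {b,c,d,e}, S }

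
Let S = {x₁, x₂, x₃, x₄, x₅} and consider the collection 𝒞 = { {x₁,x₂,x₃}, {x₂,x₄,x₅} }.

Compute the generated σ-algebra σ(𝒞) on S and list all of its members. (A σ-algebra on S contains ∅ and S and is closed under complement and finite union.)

Take S₀ = 𝒞 ∪ {∅, S} = { {}, {x₁,x₂,x₃}, {x₂,x₄,x₅}, S }.
Pass 1 adds 2:
  {x₁,x₃}  = complement {x₂,x₄,x₅}
  {x₄,x₅}  = complement {x₁,x₂,x₃}
  — 6 sets.
Pass 2. New:
  {x₁,x₃,x₄,x₅}  = {x₄,x₅} ∪ {x₁,x₃}
  — 7 sets.
Pass 3: +1 →
  {x₂}  = complement {x₁,x₃,x₄,x₅}
  — 8 sets.
Pass 4: stable.

Hence σ(𝒞) has 8 members: { {}, {x₂}, {x₁,x₃}, {x₄,x₅}, {x₁,x₂,x₃}, {x₂,x₄,x₅}, {x₁,x₃,x₄,x₅}, S }.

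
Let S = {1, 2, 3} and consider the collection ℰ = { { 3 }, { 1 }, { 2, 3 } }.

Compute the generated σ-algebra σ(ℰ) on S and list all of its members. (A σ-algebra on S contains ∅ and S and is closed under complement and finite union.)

Answer: σ(ℰ) = { {  }, { 1 }, { 2 }, { 3 }, { 1, 2 }, { 1, 3 }, { 2, 3 }, S }

Trace:
Begin from { {  }, { 1 }, { 3 }, { 2, 3 }, S } (that is, ℰ plus ∅ and S).
Round 1: 2 new —
  { 1, 2 }  = S∖{ 3 }
  { 1, 3 }  = { 3 } ∪ { 1 }
  (now 7)
Round 2 adds 1:
  { 2 }  = S∖{ 1, 3 }
  (now 8)
Round 3: no new sets; the family is a σ-algebra.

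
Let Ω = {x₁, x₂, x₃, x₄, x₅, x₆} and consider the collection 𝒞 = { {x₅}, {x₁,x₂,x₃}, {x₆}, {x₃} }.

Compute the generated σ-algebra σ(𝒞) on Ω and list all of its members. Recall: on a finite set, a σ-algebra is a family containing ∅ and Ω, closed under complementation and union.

σ(𝒞) (32 sets): { {}, {x₃}, {x₄}, {x₅}, {x₆}, {x₁,x₂}, {x₃,x₄}, {x₃,x₅}, {x₃,x₆}, {x₄,x₅}, {x₄,x₆}, {x₅,x₆}, {x₁,x₂,x₃}, {x₁,x₂,x₄}, {x₁,x₂,x₅}, {x₁,x₂,x₆}, {x₃,x₄,x₅}, {x₃,x₄,x₆}, {x₃,x₅,x₆}, {x₄,x₅,x₆}, {x₁,x₂,x₃,x₄}, {x₁,x₂,x₃,x₅}, {x₁,x₂,x₃,x₆}, {x₁,x₂,x₄,x₅}, {x₁,x₂,x₄,x₆}, {x₁,x₂,x₅,x₆}, {x₃,x₄,x₅,x₆}, {x₁,x₂,x₃,x₄,x₅}, {x₁,x₂,x₃,x₄,x₆}, {x₁,x₂,x₃,x₅,x₆}, {x₁,x₂,x₄,x₅,x₆}, Ω }

Check:
Take S₀ = 𝒞 ∪ {∅, Ω} = { {}, {x₃}, {x₅}, {x₆}, {x₁,x₂,x₃}, Ω }.
Iteration 1 adds 9:
  {x₃,x₅}  = {x₃} ∪ {x₅}
  {x₃,x₆}  = {x₃} ∪ {x₆}
  {x₅,x₆}  = {x₅} ∪ {x₆}
  {x₄,x₅,x₆}  = Ω∖{x₁,x₂,x₃}
  {x₁,x₂,x₃,x₅}  = {x₁,x₂,x₃} ∪ {x₅}
  {x₁,x₂,x₃,x₆}  = {x₁,x₂,x₃} ∪ {x₆}
  {x₁,x₂,x₃,x₄,x₅}  = Ω∖{x₆}
  {x₁,x₂,x₃,x₄,x₆}  = Ω∖{x₅}
  {x₁,x₂,x₄,x₅,x₆}  = Ω∖{x₃}
  (now 15)
Iteration 2: +8 →
  {x₄,x₅}  = Ω∖{x₁,x₂,x₃,x₆}
  {x₄,x₆}  = Ω∖{x₁,x₂,x₃,x₅}
  {x₃,x₅,x₆}  = {x₅,x₆} ∪ {x₃}
  {x₁,x₂,x₃,x₄}  = Ω∖{x₅,x₆}
  {x₁,x₂,x₄,x₅}  = Ω∖{x₃,x₆}
  {x₁,x₂,x₄,x₆}  = Ω∖{x₃,x₅}
  {x₃,x₄,x₅,x₆}  = {x₃} ∪ {x₄,x₅,x₆}
  {x₁,x₂,x₃,x₅,x₆}  = {x₁,x₂,x₃} ∪ {x₅,x₆}
  (now 23)
Iteration 3. New:
  {x₄}  = Ω∖{x₁,x₂,x₃,x₅,x₆}
  {x₁,x₂}  = Ω∖{x₃,x₄,x₅,x₆}
  {x₁,x₂,x₄}  = Ω∖{x₃,x₅,x₆}
  {x₃,x₄,x₅}  = {x₄,x₅} ∪ {x₃,x₅}
  {x₃,x₄,x₆}  = {x₄,x₆} ∪ {x₃}
  (now 28)
Iteration 4 adds 4:
  {x₃,x₄}  = {x₃} ∪ {x₄}
  {x₁,x₂,x₅}  = Ω∖{x₃,x₄,x₆}
  {x₁,x₂,x₆}  = Ω∖{x₃,x₄,x₅}
  {x₁,x₂,x₅,x₆}  = {x₅,x₆} ∪ {x₁,x₂}
  (now 32)
Iteration 5 adds nothing — fixpoint reached.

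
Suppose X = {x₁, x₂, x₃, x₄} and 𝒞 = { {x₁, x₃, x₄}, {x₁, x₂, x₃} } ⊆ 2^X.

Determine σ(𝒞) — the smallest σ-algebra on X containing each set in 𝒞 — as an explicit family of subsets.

Take S₀ = 𝒞 ∪ {∅, X} = { ∅, {x₁, x₂, x₃}, {x₁, x₃, x₄}, X }.
Pass 1: +2 →
  {x₂}  = X∖{x₁, x₃, x₄}
  {x₄}  = X∖{x₁, x₂, x₃}
  [6 total]
Pass 2. New:
  {x₂, x₄}  = {x₄} ∪ {x₂}
  [7 total]
Pass 3: 1 new —
  {x₁, x₃}  = X∖{x₂, x₄}
  [8 total]
Pass 4: closed — nothing new.

|σ(𝒞)| = 8.  σ(𝒞) = { ∅, {x₂}, {x₄}, {x₁, x₃}, {x₂, x₄}, {x₁, x₂, x₃}, {x₁, x₃, x₄}, X }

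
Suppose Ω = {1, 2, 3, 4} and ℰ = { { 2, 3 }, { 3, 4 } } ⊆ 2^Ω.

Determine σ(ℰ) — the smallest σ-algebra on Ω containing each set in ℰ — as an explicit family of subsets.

Start: ℰ ∪ {∅, Ω} = { {  }, { 2, 3 }, { 3, 4 }, Ω }.
Iteration 1 (3 new):
  { 1, 2 }  = complement { 3, 4 }
  { 1, 4 }  = complement { 2, 3 }
  { 2, 3, 4 }  = { 3, 4 } ∪ { 2, 3 }
  (now 7)
Iteration 2 adds 4:
  { 1 }  = complement { 2, 3, 4 }
  { 1, 2, 3 }  = { 2, 3 } ∪ { 1, 2 }
  { 1, 2, 4 }  = { 1, 4 } ∪ { 1, 2 }
  { 1, 3, 4 }  = { 3, 4 } ∪ { 1, 4 }
  (now 11)
Iteration 3. New:
  { 2 }  = complement { 1, 3, 4 }
  { 3 }  = complement { 1, 2, 4 }
  { 4 }  = complement { 1, 2, 3 }
  (now 14)
Iteration 4. New:
  { 1, 3 }  = { 3 } ∪ { 1 }
  { 2, 4 }  = { 4 } ∪ { 2 }
  (now 16)
Iteration 5 adds nothing — fixpoint reached.

Hence σ(ℰ) has 16 members: { {  }, { 1 }, { 2 }, { 3 }, { 4 }, { 1, 2 }, { 1, 3 }, { 1, 4 }, { 2, 3 }, { 2, 4 }, { 3, 4 }, { 1, 2, 3 }, { 1, 2, 4 }, { 1, 3, 4 }, { 2, 3, 4 }, Ω }.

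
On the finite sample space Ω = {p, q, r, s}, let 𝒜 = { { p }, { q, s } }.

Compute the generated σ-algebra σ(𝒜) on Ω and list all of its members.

Take S₀ = 𝒜 ∪ {∅, Ω} = { {}, { p }, { q, s }, Ω }.
Round 1. New:
  { p, r }  = { q, s }ᶜ
  { p, q, s }  = { q, s } ∪ { p }
  { q, r, s }  = { p }ᶜ
  (now 7)
Round 2. New:
  { r }  = { p, q, s }ᶜ
  (now 8)
Round 3: already closed under ᶜ and ∪.

|σ(𝒜)| = 8.  σ(𝒜) = { {}, { p }, { r }, { p, r }, { q, s }, { p, q, s }, { q, r, s }, Ω }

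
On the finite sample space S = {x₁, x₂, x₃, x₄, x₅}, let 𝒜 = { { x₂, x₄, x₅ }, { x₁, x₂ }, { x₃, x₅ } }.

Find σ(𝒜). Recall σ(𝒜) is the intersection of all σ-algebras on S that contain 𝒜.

Seed the family with 𝒜 together with ∅ and S: { {  }, { x₁, x₂ }, { x₃, x₅ }, { x₂, x₄, x₅ }, S }.
Iteration 1 adds 6:
  { x₁, x₃ }  = ᶜ of { x₂, x₄, x₅ }
  { x₁, x₂, x₄ }  = ᶜ of { x₃, x₅ }
  { x₃, x₄, x₅ }  = ᶜ of { x₁, x₂ }
  { x₁, x₂, x₃, x₅ }  = { x₁, x₂ } ∪ { x₃, x₅ }
  { x₁, x₂, x₄, x₅ }  = { x₁, x₂ } ∪ { x₂, x₄, x₅ }
  { x₂, x₃, x₄, x₅ }  = { x₃, x₅ } ∪ { x₂, x₄, x₅ }
  |family| = 11
Iteration 2. New:
  { x₁ }  = ᶜ of { x₂, x₃, x₄, x₅ }
  { x₃ }  = ᶜ of { x₁, x₂, x₄, x₅ }
  { x₄ }  = ᶜ of { x₁, x₂, x₃, x₅ }
  { x₁, x₂, x₃ }  = { x₁, x₂ } ∪ { x₁, x₃ }
  { x₁, x₃, x₅ }  = { x₁, x₃ } ∪ { x₃, x₅ }
  { x₁, x₂, x₃, x₄ }  = { x₁, x₂, x₄ } ∪ { x₁, x₃ }
  { x₁, x₃, x₄, x₅ }  = { x₃, x₄, x₅ } ∪ { x₁, x₃ }
  |family| = 18
Iteration 3 (7 new):
  { x₂ }  = ᶜ of { x₁, x₃, x₄, x₅ }
  { x₅ }  = ᶜ of { x₁, x₂, x₃, x₄ }
  { x₁, x₄ }  = { x₄ } ∪ { x₁ }
  { x₂, x₄ }  = ᶜ of { x₁, x₃, x₅ }
  { x₃, x₄ }  = { x₃ } ∪ { x₄ }
  { x₄, x₅ }  = ᶜ of { x₁, x₂, x₃ }
  { x₁, x₃, x₄ }  = { x₁, x₃ } ∪ { x₄ }
  |family| = 25
Iteration 4: +7 →
  { x₁, x₅ }  = { x₅ } ∪ { x₁ }
  { x₂, x₃ }  = { x₂ } ∪ { x₃ }
  { x₂, x₅ }  = ᶜ of { x₁, x₃, x₄ }
  { x₁, x₂, x₅ }  = ᶜ of { x₃, x₄ }
  { x₁, x₄, x₅ }  = { x₅ } ∪ { x₁, x₄ }
  { x₂, x₃, x₄ }  = { x₃, x₄ } ∪ { x₂ }
  { x₂, x₃, x₅ }  = ᶜ of { x₁, x₄ }
  |family| = 32
Iteration 5: stable.

Therefore σ(𝒜) = { {  }, { x₁ }, { x₂ }, { x₃ }, { x₄ }, { x₅ }, { x₁, x₂ }, { x₁, x₃ }, { x₁, x₄ }, { x₁, x₅ }, { x₂, x₃ }, { x₂, x₄ }, { x₂, x₅ }, { x₃, x₄ }, { x₃, x₅ }, { x₄, x₅ }, { x₁, x₂, x₃ }, { x₁, x₂, x₄ }, { x₁, x₂, x₅ }, { x₁, x₃, x₄ }, { x₁, x₃, x₅ }, { x₁, x₄, x₅ }, { x₂, x₃, x₄ }, { x₂, x₃, x₅ }, { x₂, x₄, x₅ }, { x₃, x₄, x₅ }, { x₁, x₂, x₃, x₄ }, { x₁, x₂, x₃, x₅ }, { x₁, x₂, x₄, x₅ }, { x₁, x₃, x₄, x₅ }, { x₂, x₃, x₄, x₅ }, S } (|σ(𝒜)| = 32).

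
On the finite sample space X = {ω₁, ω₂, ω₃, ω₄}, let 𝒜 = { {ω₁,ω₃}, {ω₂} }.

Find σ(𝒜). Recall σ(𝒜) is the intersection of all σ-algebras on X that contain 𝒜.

σ(𝒜) = { {}, {ω₂}, {ω₄}, {ω₁,ω₃}, {ω₂,ω₄}, {ω₁,ω₂,ω₃}, {ω₁,ω₃,ω₄}, X }

Check:
Start: 𝒜 ∪ {∅, X} = { {}, {ω₂}, {ω₁,ω₃}, X }.
Iteration 1: +3 →
  {ω₂,ω₄}  = complement {ω₁,ω₃}
  {ω₁,ω₂,ω₃}  = {ω₁,ω₃} ∪ {ω₂}
  {ω₁,ω₃,ω₄}  = complement {ω₂}
  |family| = 7
Iteration 2. New:
  {ω₄}  = complement {ω₁,ω₂,ω₃}
  |family| = 8
Iteration 3: already closed under ᶜ and ∪.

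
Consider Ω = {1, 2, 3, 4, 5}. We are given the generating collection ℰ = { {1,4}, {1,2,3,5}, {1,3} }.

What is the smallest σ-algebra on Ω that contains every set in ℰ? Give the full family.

Start: ℰ ∪ {∅, Ω} = { {}, {1,3}, {1,4}, {1,2,3,5}, Ω }.
Iteration 1: 4 new —
  {4}  = {1,2,3,5}ᶜ
  {1,3,4}  = {1,4} ∪ {1,3}
  {2,3,5}  = {1,4}ᶜ
  {2,4,5}  = {1,3}ᶜ
  (now 9)
Iteration 2 adds 3:
  {2,5}  = {1,3,4}ᶜ
  {1,2,4,5}  = {1,4} ∪ {2,4,5}
  {2,3,4,5}  = {2,3,5} ∪ {4}
  (now 12)
Iteration 3 (2 new):
  {1}  = {2,3,4,5}ᶜ
  {3}  = {1,2,4,5}ᶜ
  (now 14)
Iteration 4: 2 new —
  {3,4}  = {3} ∪ {4}
  {1,2,5}  = {2,5} ∪ {1}
  (now 16)
Iteration 5: closed — nothing new.

|σ(ℰ)| = 16.  σ(ℰ) = { {}, {1}, {3}, {4}, {1,3}, {1,4}, {2,5}, {3,4}, {1,2,5}, {1,3,4}, {2,3,5}, {2,4,5}, {1,2,3,5}, {1,2,4,5}, {2,3,4,5}, Ω }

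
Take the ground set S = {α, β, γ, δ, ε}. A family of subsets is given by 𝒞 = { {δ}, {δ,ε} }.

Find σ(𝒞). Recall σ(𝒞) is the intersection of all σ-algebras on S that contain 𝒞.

Answer: σ(𝒞) = { {}, {δ}, {ε}, {δ,ε}, {α,β,γ}, {α,β,γ,δ}, {α,β,γ,ε}, S }

Working:
Initial family (4 sets): { {}, {δ}, {δ,ε}, S }.
Iteration 1 (2 new):
  {α,β,γ}  = S∖{δ,ε}
  {α,β,γ,ε}  = S∖{δ}
  (now 6)
Iteration 2: +1 →
  {α,β,γ,δ}  = {α,β,γ} ∪ {δ}
  (now 7)
Iteration 3 adds 1:
  {ε}  = S∖{α,β,γ,δ}
  (now 8)
Iteration 4: no new sets; the family is a σ-algebra.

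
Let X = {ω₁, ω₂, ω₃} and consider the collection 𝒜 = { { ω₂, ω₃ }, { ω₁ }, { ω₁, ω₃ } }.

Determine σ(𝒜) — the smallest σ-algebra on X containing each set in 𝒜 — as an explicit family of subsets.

σ(𝒜) = { {}, { ω₁ }, { ω₂ }, { ω₃ }, { ω₁, ω₂ }, { ω₁, ω₃ }, { ω₂, ω₃ }, X }

Trace:
Initial family (5 sets): { {}, { ω₁ }, { ω₁, ω₃ }, { ω₂, ω₃ }, X }.
Round 1: 1 new —
  { ω₂ }  = { ω₁, ω₃ }ᶜ
  |family| = 6
Round 2: 1 new —
  { ω₁, ω₂ }  = { ω₂ } ∪ { ω₁ }
  |family| = 7
Round 3: +1 →
  { ω₃ }  = { ω₁, ω₂ }ᶜ
  |family| = 8
Round 4: already closed under ᶜ and ∪.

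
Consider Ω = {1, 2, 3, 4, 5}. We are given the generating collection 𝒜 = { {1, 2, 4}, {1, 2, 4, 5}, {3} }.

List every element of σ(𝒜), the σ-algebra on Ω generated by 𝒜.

Start: 𝒜 ∪ {∅, Ω} = { {}, {3}, {1, 2, 4}, {1, 2, 4, 5}, Ω }.
Round 1. New:
  {3, 5}  = ᶜ of {1, 2, 4}
  {1, 2, 3, 4}  = {3} ∪ {1, 2, 4}
  |family| = 7
Round 2. New:
  {5}  = ᶜ of {1, 2, 3, 4}
  |family| = 8
Round 3: closed — nothing new.

|σ(𝒜)| = 8.  σ(𝒜) = { {}, {3}, {5}, {3, 5}, {1, 2, 4}, {1, 2, 3, 4}, {1, 2, 4, 5}, Ω }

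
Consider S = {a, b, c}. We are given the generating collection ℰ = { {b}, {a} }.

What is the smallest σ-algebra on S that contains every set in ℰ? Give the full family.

σ(ℰ) = { {}, {a}, {b}, {c}, {a, b}, {a, c}, {b, c}, S }

Derivation:
Start: ℰ ∪ {∅, S} = { {}, {a}, {b}, S }.
Round 1: 3 new —
  {a, b}  = {b} ∪ {a}
  {a, c}  = complement {b}
  {b, c}  = complement {a}
  — 7 sets.
Round 2. New:
  {c}  = complement {a, b}
  — 8 sets.
Round 3: no new sets; the family is a σ-algebra.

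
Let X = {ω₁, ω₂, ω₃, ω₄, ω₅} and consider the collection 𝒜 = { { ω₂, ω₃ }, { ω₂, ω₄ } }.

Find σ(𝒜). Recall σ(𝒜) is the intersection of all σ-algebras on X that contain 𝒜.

σ(𝒜) (16 sets): { ∅, { ω₂ }, { ω₃ }, { ω₄ }, { ω₁, ω₅ }, { ω₂, ω₃ }, { ω₂, ω₄ }, { ω₃, ω₄ }, { ω₁, ω₂, ω₅ }, { ω₁, ω₃, ω₅ }, { ω₁, ω₄, ω₅ }, { ω₂, ω₃, ω₄ }, { ω₁, ω₂, ω₃, ω₅ }, { ω₁, ω₂, ω₄, ω₅ }, { ω₁, ω₃, ω₄, ω₅ }, X }

Derivation:
Take S₀ = 𝒜 ∪ {∅, X} = { ∅, { ω₂, ω₃ }, { ω₂, ω₄ }, X }.
Round 1: 3 new —
  { ω₁, ω₃, ω₅ }  = { ω₂, ω₄ }ᶜ
  { ω₁, ω₄, ω₅ }  = { ω₂, ω₃ }ᶜ
  { ω₂, ω₃, ω₄ }  = { ω₂, ω₃ } ∪ { ω₂, ω₄ }
  (now 7)
Round 2 adds 4:
  { ω₁, ω₅ }  = { ω₂, ω₃, ω₄ }ᶜ
  { ω₁, ω₂, ω₃, ω₅ }  = { ω₂, ω₃ } ∪ { ω₁, ω₃, ω₅ }
  { ω₁, ω₂, ω₄, ω₅ }  = { ω₁, ω₄, ω₅ } ∪ { ω₂, ω₄ }
  { ω₁, ω₃, ω₄, ω₅ }  = { ω₁, ω₄, ω₅ } ∪ { ω₁, ω₃, ω₅ }
  (now 11)
Round 3. New:
  { ω₂ }  = { ω₁, ω₃, ω₄, ω₅ }ᶜ
  { ω₃ }  = { ω₁, ω₂, ω₄, ω₅ }ᶜ
  { ω₄ }  = { ω₁, ω₂, ω₃, ω₅ }ᶜ
  (now 14)
Round 4 (2 new):
  { ω₃, ω₄ }  = { ω₃ } ∪ { ω₄ }
  { ω₁, ω₂, ω₅ }  = { ω₁, ω₅ } ∪ { ω₂ }
  (now 16)
After Round 5 the family is unchanged; done.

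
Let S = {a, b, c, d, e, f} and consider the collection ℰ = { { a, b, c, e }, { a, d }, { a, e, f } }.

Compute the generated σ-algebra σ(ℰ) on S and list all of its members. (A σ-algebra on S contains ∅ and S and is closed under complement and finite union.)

Start: ℰ ∪ {∅, S} = { ∅, { a, d }, { a, e, f }, { a, b, c, e }, S }.
Iteration 1: +6 →
  { d, f }  = complement { a, b, c, e }
  { b, c, d }  = complement { a, e, f }
  { a, d, e, f }  = { a, d } ∪ { a, e, f }
  { b, c, e, f }  = complement { a, d }
  { a, b, c, d, e }  = { a, d } ∪ { a, b, c, e }
  { a, b, c, e, f }  = { a, e, f } ∪ { a, b, c, e }
  [11 total]
Iteration 2: 7 new —
  { d }  = complement { a, b, c, e, f }
  { f }  = complement { a, b, c, d, e }
  { b, c }  = complement { a, d, e, f }
  { a, d, f }  = { a, d } ∪ { d, f }
  { a, b, c, d }  = { b, c, d } ∪ { a, d }
  { b, c, d, f }  = { b, c, d } ∪ { d, f }
  { b, c, d, e, f }  = { b, c, d } ∪ { b, c, e, f }
  [18 total]
Iteration 3: 6 new —
  { a }  = complement { b, c, d, e, f }
  { a, e }  = complement { b, c, d, f }
  { e, f }  = complement { a, b, c, d }
  { b, c, e }  = complement { a, d, f }
  { b, c, f }  = { b, c } ∪ { f }
  { a, b, c, d, f }  = { a, d } ∪ { b, c, d, f }
  [24 total]
Iteration 4. New:
  { e }  = complement { a, b, c, d, f }
  { a, f }  = { a } ∪ { f }
  { a, b, c }  = { a } ∪ { b, c }
  { a, d, e }  = complement { b, c, f }
  { d, e, f }  = { e, f } ∪ { d }
  { a, b, c, f }  = { a } ∪ { b, c, f }
  { b, c, d, e }  = { b, c, d } ∪ { b, c, e }
  [31 total]
Iteration 5. New:
  { d, e }  = complement { a, b, c, f }
  [32 total]
After Iteration 6 the family is unchanged; done.

Hence σ(ℰ) has 32 members: { ∅, { a }, { d }, { e }, { f }, { a, d }, { a, e }, { a, f }, { b, c }, { d, e }, { d, f }, { e, f }, { a, b, c }, { a, d, e }, { a, d, f }, { a, e, f }, { b, c, d }, { b, c, e }, { b, c, f }, { d, e, f }, { a, b, c, d }, { a, b, c, e }, { a, b, c, f }, { a, d, e, f }, { b, c, d, e }, { b, c, d, f }, { b, c, e, f }, { a, b, c, d, e }, { a, b, c, d, f }, { a, b, c, e, f }, { b, c, d, e, f }, S }.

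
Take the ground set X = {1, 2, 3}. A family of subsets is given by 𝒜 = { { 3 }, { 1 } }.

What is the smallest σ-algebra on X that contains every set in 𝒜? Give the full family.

|σ(𝒜)| = 8.  σ(𝒜) = { ∅, { 1 }, { 2 }, { 3 }, { 1, 2 }, { 1, 3 }, { 2, 3 }, X }

Working:
Seed the family with 𝒜 together with ∅ and X: { ∅, { 1 }, { 3 }, X }.
Step 1 adds 3:
  { 1, 2 }  = ᶜ of { 3 }
  { 1, 3 }  = { 3 } ∪ { 1 }
  { 2, 3 }  = ᶜ of { 1 }
  [7 total]
Step 2 adds 1:
  { 2 }  = ᶜ of { 1, 3 }
  [8 total]
After Step 3 the family is unchanged; done.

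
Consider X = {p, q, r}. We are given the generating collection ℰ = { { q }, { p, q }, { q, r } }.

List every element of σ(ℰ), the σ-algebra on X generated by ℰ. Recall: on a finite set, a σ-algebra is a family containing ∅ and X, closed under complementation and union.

Initial family (5 sets): { {}, { q }, { p, q }, { q, r }, X }.
Step 1 (3 new):
  { p }  = X∖{ q, r }
  { r }  = X∖{ p, q }
  { p, r }  = X∖{ q }
  [8 total]
After Step 2 the family is unchanged; done.

Hence σ(ℰ) has 8 members: { {}, { p }, { q }, { r }, { p, q }, { p, r }, { q, r }, X }.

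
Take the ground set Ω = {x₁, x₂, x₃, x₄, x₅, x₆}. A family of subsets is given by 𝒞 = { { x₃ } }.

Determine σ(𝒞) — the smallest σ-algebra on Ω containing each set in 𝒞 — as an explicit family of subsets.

Seed the family with 𝒞 together with ∅ and Ω: { ∅, { x₃ }, Ω }.
Pass 1: 1 new —
  { x₁, x₂, x₄, x₅, x₆ }  = complement { x₃ }
  |family| = 4
Pass 2: no new sets; the family is a σ-algebra.

Therefore σ(𝒞) = { ∅, { x₃ }, { x₁, x₂, x₄, x₅, x₆ }, Ω } (|σ(𝒞)| = 4).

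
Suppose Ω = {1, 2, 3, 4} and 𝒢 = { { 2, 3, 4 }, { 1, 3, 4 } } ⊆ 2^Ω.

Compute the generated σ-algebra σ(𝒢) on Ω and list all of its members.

Answer: σ(𝒢) = { {}, { 1 }, { 2 }, { 1, 2 }, { 3, 4 }, { 1, 3, 4 }, { 2, 3, 4 }, Ω }

Derivation:
Seed the family with 𝒢 together with ∅ and Ω: { {}, { 1, 3, 4 }, { 2, 3, 4 }, Ω }.
Iteration 1: +2 →
  { 1 }  = Ω∖{ 2, 3, 4 }
  { 2 }  = Ω∖{ 1, 3, 4 }
Iteration 2. New:
  { 1, 2 }  = { 2 } ∪ { 1 }
Iteration 3 (1 new):
  { 3, 4 }  = Ω∖{ 1, 2 }
Iteration 4 adds nothing — fixpoint reached.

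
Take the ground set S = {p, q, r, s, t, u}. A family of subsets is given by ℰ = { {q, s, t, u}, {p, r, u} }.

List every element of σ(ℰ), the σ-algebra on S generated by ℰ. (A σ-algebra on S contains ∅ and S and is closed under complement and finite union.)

Initial family (4 sets): { {}, {p, r, u}, {q, s, t, u}, S }.
Pass 1 (2 new):
  {p, r}  = S∖{q, s, t, u}
  {q, s, t}  = S∖{p, r, u}
  (now 6)
Pass 2: 1 new —
  {p, q, r, s, t}  = {p, r} ∪ {q, s, t}
  (now 7)
Pass 3. New:
  {u}  = S∖{p, q, r, s, t}
  (now 8)
Pass 4: already closed under ᶜ and ∪.

Hence σ(ℰ) has 8 members: { {}, {u}, {p, r}, {p, r, u}, {q, s, t}, {q, s, t, u}, {p, q, r, s, t}, S }.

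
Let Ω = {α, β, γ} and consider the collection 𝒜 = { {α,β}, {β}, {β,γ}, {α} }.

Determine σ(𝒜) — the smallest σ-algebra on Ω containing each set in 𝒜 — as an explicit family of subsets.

Start: 𝒜 ∪ {∅, Ω} = { {}, {α}, {β}, {α,β}, {β,γ}, Ω }.
Iteration 1: +2 →
  {γ}  = complement {α,β}
  {α,γ}  = complement {β}
  [8 total]
Iteration 2: stable.

Hence σ(𝒜) has 8 members: { {}, {α}, {β}, {γ}, {α,β}, {α,γ}, {β,γ}, Ω }.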